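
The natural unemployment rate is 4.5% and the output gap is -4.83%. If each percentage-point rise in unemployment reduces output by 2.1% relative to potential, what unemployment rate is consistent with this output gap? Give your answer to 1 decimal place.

From Okun's law, u - u* = -(output gap)/β = -(-4.83)/2.1 = 2.3 points.
So u = 4.5 + 2.3 = 6.8%.

6.8%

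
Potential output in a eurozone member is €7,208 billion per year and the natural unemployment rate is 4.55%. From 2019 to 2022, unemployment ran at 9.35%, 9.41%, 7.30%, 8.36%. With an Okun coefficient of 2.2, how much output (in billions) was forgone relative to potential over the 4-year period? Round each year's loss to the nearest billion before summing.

Year 2019: gap = -2.2 × (9.35 - 4.55) = -10.56%, loss ≈ 7208 × 10.56/100 ≈ 761.
Year 2020: gap = -2.2 × (9.41 - 4.55) = -10.692%, loss ≈ 7208 × 10.692/100 ≈ 771.
Year 2021: gap = -2.2 × (7.3 - 4.55) = -6.05%, loss ≈ 7208 × 6.05/100 ≈ 436.
Year 2022: gap = -2.2 × (8.36 - 4.55) = -8.382%, loss ≈ 7208 × 8.382/100 ≈ 604.
Total lost output = 761 + 771 + 436 + 604 = 2572 billion.

€2,572 billion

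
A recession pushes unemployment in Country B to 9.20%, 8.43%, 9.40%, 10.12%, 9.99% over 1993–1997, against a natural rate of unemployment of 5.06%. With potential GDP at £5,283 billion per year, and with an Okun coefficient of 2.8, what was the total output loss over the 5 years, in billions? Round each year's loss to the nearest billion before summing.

Year 1993: gap = -2.8 × (9.2 - 5.06) = -11.592%, loss ≈ 5283 × 11.592/100 ≈ 612.
Year 1994: gap = -2.8 × (8.43 - 5.06) = -9.436%, loss ≈ 5283 × 9.436/100 ≈ 499.
Year 1995: gap = -2.8 × (9.4 - 5.06) = -12.152%, loss ≈ 5283 × 12.152/100 ≈ 642.
Year 1996: gap = -2.8 × (10.12 - 5.06) = -14.168%, loss ≈ 5283 × 14.168/100 ≈ 748.
Year 1997: gap = -2.8 × (9.99 - 5.06) = -13.804%, loss ≈ 5283 × 13.804/100 ≈ 729.
Total lost output = 612 + 499 + 642 + 748 + 729 = 3230 billion.

£3,230 billion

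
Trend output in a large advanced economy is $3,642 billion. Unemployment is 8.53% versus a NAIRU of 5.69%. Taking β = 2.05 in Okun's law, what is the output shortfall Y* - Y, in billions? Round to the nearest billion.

Output gap = -2.05 × (8.53 - 5.69) = -2.05 × 2.84 = -5.822%.
Actual GDP ≈ 3642 × 0.94178 ≈ 3430 billion, so the shortfall is 3642 - 3430 = 212 billion.

$212 billion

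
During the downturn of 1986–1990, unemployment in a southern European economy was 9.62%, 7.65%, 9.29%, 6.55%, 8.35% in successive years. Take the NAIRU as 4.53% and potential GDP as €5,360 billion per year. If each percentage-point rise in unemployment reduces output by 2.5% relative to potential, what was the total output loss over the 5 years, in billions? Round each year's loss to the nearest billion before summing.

€2,521 billion

Year 1986: gap = -2.5 × (9.62 - 4.53) = -12.725%, loss ≈ 5360 × 12.725/100 ≈ 682.
Year 1987: gap = -2.5 × (7.65 - 4.53) = -7.8%, loss ≈ 5360 × 7.8/100 ≈ 418.
Year 1988: gap = -2.5 × (9.29 - 4.53) = -11.9%, loss ≈ 5360 × 11.9/100 ≈ 638.
Year 1989: gap = -2.5 × (6.55 - 4.53) = -5.05%, loss ≈ 5360 × 5.05/100 ≈ 271.
Year 1990: gap = -2.5 × (8.35 - 4.53) = -9.55%, loss ≈ 5360 × 9.55/100 ≈ 512.
Total lost output = 682 + 418 + 638 + 271 + 512 = 2521 billion.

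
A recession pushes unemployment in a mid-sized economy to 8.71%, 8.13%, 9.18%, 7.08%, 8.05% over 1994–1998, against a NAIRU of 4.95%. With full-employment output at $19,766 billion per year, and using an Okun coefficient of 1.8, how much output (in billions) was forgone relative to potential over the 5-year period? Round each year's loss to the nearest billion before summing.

$5,835 billion

Year 1994: gap = -1.8 × (8.71 - 4.95) = -6.768%, loss ≈ 19766 × 6.768/100 ≈ 1338.
Year 1995: gap = -1.8 × (8.13 - 4.95) = -5.724%, loss ≈ 19766 × 5.724/100 ≈ 1131.
Year 1996: gap = -1.8 × (9.18 - 4.95) = -7.614%, loss ≈ 19766 × 7.614/100 ≈ 1505.
Year 1997: gap = -1.8 × (7.08 - 4.95) = -3.834%, loss ≈ 19766 × 3.834/100 ≈ 758.
Year 1998: gap = -1.8 × (8.05 - 4.95) = -5.58%, loss ≈ 19766 × 5.58/100 ≈ 1103.
Total lost output = 1338 + 1131 + 1505 + 758 + 1103 = 5835 billion.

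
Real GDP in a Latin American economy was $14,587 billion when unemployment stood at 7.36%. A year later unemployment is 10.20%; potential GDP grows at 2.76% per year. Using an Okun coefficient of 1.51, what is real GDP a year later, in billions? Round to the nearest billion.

$14,364 billion

Δu = 10.2 - 7.36 = 2.84 points.
Okun's law (growth form): g_Y = g_Y* - β × Δu = 2.76 - 1.51 × (2.84) = 2.76 - 4.2884 = -1.5284%.
Real GDP in the next year = 14587 × (1 - 1.5284/100) = 14587 × 0.984716 ≈ 14364 billion.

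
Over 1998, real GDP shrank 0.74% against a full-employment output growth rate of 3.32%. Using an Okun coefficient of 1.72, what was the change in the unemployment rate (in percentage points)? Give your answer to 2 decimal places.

Growth-rate Okun's law: g_Y = g_Y* - β × Δu, so Δu = (g_Y* - g_Y)/β.
Δu = (3.32 + 0.74)/1.72 = 4.06/1.72 = 2.36 percentage points.

2.36 percentage points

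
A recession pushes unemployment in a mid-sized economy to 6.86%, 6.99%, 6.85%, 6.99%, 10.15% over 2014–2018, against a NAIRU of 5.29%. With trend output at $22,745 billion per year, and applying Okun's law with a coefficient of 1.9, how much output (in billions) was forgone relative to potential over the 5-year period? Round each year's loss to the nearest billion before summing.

Year 2014: gap = -1.9 × (6.86 - 5.29) = -2.983%, loss ≈ 22745 × 2.983/100 ≈ 678.
Year 2015: gap = -1.9 × (6.99 - 5.29) = -3.23%, loss ≈ 22745 × 3.23/100 ≈ 735.
Year 2016: gap = -1.9 × (6.85 - 5.29) = -2.964%, loss ≈ 22745 × 2.964/100 ≈ 674.
Year 2017: gap = -1.9 × (6.99 - 5.29) = -3.23%, loss ≈ 22745 × 3.23/100 ≈ 735.
Year 2018: gap = -1.9 × (10.15 - 5.29) = -9.234%, loss ≈ 22745 × 9.234/100 ≈ 2100.
Total lost output = 678 + 735 + 674 + 735 + 2100 = 4922 billion.

$4,922 billion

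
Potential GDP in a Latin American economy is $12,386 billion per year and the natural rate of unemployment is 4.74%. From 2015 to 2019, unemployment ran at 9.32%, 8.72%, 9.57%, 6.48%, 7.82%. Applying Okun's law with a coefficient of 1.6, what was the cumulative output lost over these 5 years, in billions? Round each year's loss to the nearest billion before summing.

Year 2015: gap = -1.6 × (9.32 - 4.74) = -7.328%, loss ≈ 12386 × 7.328/100 ≈ 908.
Year 2016: gap = -1.6 × (8.72 - 4.74) = -6.368%, loss ≈ 12386 × 6.368/100 ≈ 789.
Year 2017: gap = -1.6 × (9.57 - 4.74) = -7.728%, loss ≈ 12386 × 7.728/100 ≈ 957.
Year 2018: gap = -1.6 × (6.48 - 4.74) = -2.784%, loss ≈ 12386 × 2.784/100 ≈ 345.
Year 2019: gap = -1.6 × (7.82 - 4.74) = -4.928%, loss ≈ 12386 × 4.928/100 ≈ 610.
Total lost output = 908 + 789 + 957 + 345 + 610 = 3609 billion.

$3,609 billion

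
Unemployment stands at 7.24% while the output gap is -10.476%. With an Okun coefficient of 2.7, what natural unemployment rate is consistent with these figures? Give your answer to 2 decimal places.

From Okun's law, u - u* = -(output gap)/β = -(-10.476)/2.7 = 3.88 points.
So u* = 7.24 - 3.88 = 3.36%.

3.36%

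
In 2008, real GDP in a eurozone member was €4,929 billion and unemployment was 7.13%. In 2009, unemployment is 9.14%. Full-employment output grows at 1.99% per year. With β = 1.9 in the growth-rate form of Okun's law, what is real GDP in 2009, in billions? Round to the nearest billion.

Δu = 9.14 - 7.13 = 2.01 points.
Okun's law (growth form): g_Y = g_Y* - β × Δu = 1.99 - 1.9 × (2.01) = 1.99 - 3.819 = -1.829%.
Real GDP in the next year = 4929 × (1 - 1.829/100) = 4929 × 0.98171 ≈ 4839 billion.

€4,839 billion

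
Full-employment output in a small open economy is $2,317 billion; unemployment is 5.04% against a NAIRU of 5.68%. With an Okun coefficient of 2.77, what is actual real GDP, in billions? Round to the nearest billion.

Unemployment gap = 5.04 - 5.68 = -0.64 points, so the output gap is -2.77 × (-0.64) = 1.7728%.
Actual GDP = 2317 × (1 + 1.7728/100) = 2317 × 1.017728 ≈ 2358 billion.

$2,358 billion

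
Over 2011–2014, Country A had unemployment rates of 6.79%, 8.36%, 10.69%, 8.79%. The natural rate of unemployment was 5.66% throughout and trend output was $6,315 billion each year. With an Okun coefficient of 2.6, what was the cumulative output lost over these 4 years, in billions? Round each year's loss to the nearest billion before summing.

Year 2011: gap = -2.6 × (6.79 - 5.66) = -2.938%, loss ≈ 6315 × 2.938/100 ≈ 186.
Year 2012: gap = -2.6 × (8.36 - 5.66) = -7.02%, loss ≈ 6315 × 7.02/100 ≈ 443.
Year 2013: gap = -2.6 × (10.69 - 5.66) = -13.078%, loss ≈ 6315 × 13.078/100 ≈ 826.
Year 2014: gap = -2.6 × (8.79 - 5.66) = -8.138%, loss ≈ 6315 × 8.138/100 ≈ 514.
Total lost output = 186 + 443 + 826 + 514 = 1969 billion.

$1,969 billion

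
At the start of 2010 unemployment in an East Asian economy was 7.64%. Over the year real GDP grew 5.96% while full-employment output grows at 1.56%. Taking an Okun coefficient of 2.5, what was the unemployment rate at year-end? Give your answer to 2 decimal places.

Growth-rate Okun's law: g_Y = g_Y* - β × Δu, so Δu = (g_Y* - g_Y)/β.
Δu = (1.56 - 5.96)/2.5 = -4.4/2.5 = -1.76 percentage points.
Year-end unemployment = 7.64 - 1.76 = 5.88%.

5.88%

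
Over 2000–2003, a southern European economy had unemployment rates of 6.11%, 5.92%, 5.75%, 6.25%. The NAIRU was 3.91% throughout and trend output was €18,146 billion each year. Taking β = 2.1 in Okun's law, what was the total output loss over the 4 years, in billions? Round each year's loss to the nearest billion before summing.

Year 2000: gap = -2.1 × (6.11 - 3.91) = -4.62%, loss ≈ 18146 × 4.62/100 ≈ 838.
Year 2001: gap = -2.1 × (5.92 - 3.91) = -4.221%, loss ≈ 18146 × 4.221/100 ≈ 766.
Year 2002: gap = -2.1 × (5.75 - 3.91) = -3.864%, loss ≈ 18146 × 3.864/100 ≈ 701.
Year 2003: gap = -2.1 × (6.25 - 3.91) = -4.914%, loss ≈ 18146 × 4.914/100 ≈ 892.
Total lost output = 838 + 766 + 701 + 892 = 3197 billion.

€3,197 billion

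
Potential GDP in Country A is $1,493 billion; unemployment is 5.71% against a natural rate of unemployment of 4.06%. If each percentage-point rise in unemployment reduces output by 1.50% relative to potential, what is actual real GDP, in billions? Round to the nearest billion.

$1,456 billion

Unemployment gap = 5.71 - 4.06 = 1.65 points, so the output gap is -1.5 × 1.65 = -2.475%.
Actual GDP = 1493 × (1 - 2.475/100) = 1493 × 0.97525 ≈ 1456 billion.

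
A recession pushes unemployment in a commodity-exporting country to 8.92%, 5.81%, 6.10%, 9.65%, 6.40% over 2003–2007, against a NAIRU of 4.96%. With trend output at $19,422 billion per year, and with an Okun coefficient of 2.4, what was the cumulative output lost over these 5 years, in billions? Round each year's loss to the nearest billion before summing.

Year 2003: gap = -2.4 × (8.92 - 4.96) = -9.504%, loss ≈ 19422 × 9.504/100 ≈ 1846.
Year 2004: gap = -2.4 × (5.81 - 4.96) = -2.04%, loss ≈ 19422 × 2.04/100 ≈ 396.
Year 2005: gap = -2.4 × (6.1 - 4.96) = -2.736%, loss ≈ 19422 × 2.736/100 ≈ 531.
Year 2006: gap = -2.4 × (9.65 - 4.96) = -11.256%, loss ≈ 19422 × 11.256/100 ≈ 2186.
Year 2007: gap = -2.4 × (6.4 - 4.96) = -3.456%, loss ≈ 19422 × 3.456/100 ≈ 671.
Total lost output = 1846 + 396 + 531 + 2186 + 671 = 5630 billion.

$5,630 billion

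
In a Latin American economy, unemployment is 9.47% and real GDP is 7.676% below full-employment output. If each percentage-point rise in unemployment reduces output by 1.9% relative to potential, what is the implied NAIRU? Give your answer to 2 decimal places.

From Okun's law, u - u* = -(output gap)/β = -(-7.676)/1.9 = 4.04 points.
So u* = 9.47 - 4.04 = 5.43%.

5.43%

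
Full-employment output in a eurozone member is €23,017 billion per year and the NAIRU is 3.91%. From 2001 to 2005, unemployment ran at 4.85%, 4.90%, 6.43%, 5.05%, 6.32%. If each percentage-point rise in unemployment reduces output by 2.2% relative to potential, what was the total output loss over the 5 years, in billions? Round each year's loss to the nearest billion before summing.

Year 2001: gap = -2.2 × (4.85 - 3.91) = -2.068%, loss ≈ 23017 × 2.068/100 ≈ 476.
Year 2002: gap = -2.2 × (4.9 - 3.91) = -2.178%, loss ≈ 23017 × 2.178/100 ≈ 501.
Year 2003: gap = -2.2 × (6.43 - 3.91) = -5.544%, loss ≈ 23017 × 5.544/100 ≈ 1276.
Year 2004: gap = -2.2 × (5.05 - 3.91) = -2.508%, loss ≈ 23017 × 2.508/100 ≈ 577.
Year 2005: gap = -2.2 × (6.32 - 3.91) = -5.302%, loss ≈ 23017 × 5.302/100 ≈ 1220.
Total lost output = 476 + 501 + 1276 + 577 + 1220 = 4050 billion.

€4,050 billion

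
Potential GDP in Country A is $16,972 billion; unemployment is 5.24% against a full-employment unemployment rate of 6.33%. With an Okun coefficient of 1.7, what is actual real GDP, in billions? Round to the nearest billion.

Unemployment gap = 5.24 - 6.33 = -1.09 points, so the output gap is -1.7 × (-1.09) = 1.853%.
Actual GDP = 16972 × (1 + 1.853/100) = 16972 × 1.01853 ≈ 17286 billion.

$17,286 billion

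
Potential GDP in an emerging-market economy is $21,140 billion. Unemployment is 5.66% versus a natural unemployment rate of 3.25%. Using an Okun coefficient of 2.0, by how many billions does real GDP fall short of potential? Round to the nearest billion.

Output gap = -2.0 × (5.66 - 3.25) = -2 × 2.41 = -4.82%.
Actual GDP ≈ 21140 × 0.9518 ≈ 20121 billion, so the shortfall is 21140 - 20121 = 1019 billion.

$1,019 billion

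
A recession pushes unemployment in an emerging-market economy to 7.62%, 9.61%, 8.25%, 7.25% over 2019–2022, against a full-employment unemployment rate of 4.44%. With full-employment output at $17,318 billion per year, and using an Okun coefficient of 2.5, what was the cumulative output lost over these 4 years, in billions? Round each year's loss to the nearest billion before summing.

$6,482 billion

Year 2019: gap = -2.5 × (7.62 - 4.44) = -7.95%, loss ≈ 17318 × 7.95/100 ≈ 1377.
Year 2020: gap = -2.5 × (9.61 - 4.44) = -12.925%, loss ≈ 17318 × 12.925/100 ≈ 2238.
Year 2021: gap = -2.5 × (8.25 - 4.44) = -9.525%, loss ≈ 17318 × 9.525/100 ≈ 1650.
Year 2022: gap = -2.5 × (7.25 - 4.44) = -7.025%, loss ≈ 17318 × 7.025/100 ≈ 1217.
Total lost output = 1377 + 2238 + 1650 + 1217 = 6482 billion.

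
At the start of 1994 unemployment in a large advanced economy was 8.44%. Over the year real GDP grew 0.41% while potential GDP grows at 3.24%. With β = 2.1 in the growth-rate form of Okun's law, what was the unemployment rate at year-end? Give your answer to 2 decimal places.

9.79%

Growth-rate Okun's law: g_Y = g_Y* - β × Δu, so Δu = (g_Y* - g_Y)/β.
Δu = (3.24 - 0.41)/2.1 = 2.83/2.1 = 1.35 percentage points.
Year-end unemployment = 8.44 + 1.35 = 9.79%.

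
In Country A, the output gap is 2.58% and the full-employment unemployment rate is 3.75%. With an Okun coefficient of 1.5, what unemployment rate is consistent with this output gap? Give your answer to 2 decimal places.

2.03%

From Okun's law, u - u* = -(output gap)/β = -(2.58)/1.5 = -1.72 points.
So u = 3.75 - 1.72 = 2.03%.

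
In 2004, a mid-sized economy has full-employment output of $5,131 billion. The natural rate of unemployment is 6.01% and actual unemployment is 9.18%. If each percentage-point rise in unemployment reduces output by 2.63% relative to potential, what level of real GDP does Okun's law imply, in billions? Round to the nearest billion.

$4,703 billion

Unemployment gap = 9.18 - 6.01 = 3.17 points, so the output gap is -2.63 × 3.17 = -8.3371%.
Actual GDP = 5131 × (1 - 8.3371/100) = 5131 × 0.916629 ≈ 4703 billion.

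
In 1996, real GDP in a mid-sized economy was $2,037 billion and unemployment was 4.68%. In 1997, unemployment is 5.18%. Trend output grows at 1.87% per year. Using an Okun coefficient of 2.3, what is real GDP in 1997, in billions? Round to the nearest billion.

$2,052 billion

Δu = 5.18 - 4.68 = 0.5 points.
Okun's law (growth form): g_Y = g_Y* - β × Δu = 1.87 - 2.3 × (0.50) = 1.87 - 1.15 = 0.72%.
Real GDP in the next year = 2037 × (1 + 0.72/100) = 2037 × 1.0072 ≈ 2052 billion.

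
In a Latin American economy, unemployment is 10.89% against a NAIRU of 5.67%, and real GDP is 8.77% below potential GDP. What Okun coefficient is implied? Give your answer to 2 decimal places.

β ≈ 1.68

Okun's law: output gap = -β × (u - u*).
-8.77 = -β × (10.89 - 5.67) = -β × 5.22, so β = 8.77/5.22 = 1.68.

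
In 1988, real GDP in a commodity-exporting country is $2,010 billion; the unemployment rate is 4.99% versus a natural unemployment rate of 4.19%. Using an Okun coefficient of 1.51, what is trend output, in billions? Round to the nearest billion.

Unemployment gap = 4.99 - 4.19 = 0.8 points, so output gap = -1.51 × 0.8 = -1.208%.
Since Y = Y* × (1 + gap/100), Y* = 2010/0.98792 ≈ 2035 billion.

$2,035 billion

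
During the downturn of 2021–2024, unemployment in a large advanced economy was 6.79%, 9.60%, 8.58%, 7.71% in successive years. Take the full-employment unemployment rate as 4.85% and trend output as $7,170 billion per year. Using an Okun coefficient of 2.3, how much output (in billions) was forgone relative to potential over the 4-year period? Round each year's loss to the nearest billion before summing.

Year 2021: gap = -2.3 × (6.79 - 4.85) = -4.462%, loss ≈ 7170 × 4.462/100 ≈ 320.
Year 2022: gap = -2.3 × (9.6 - 4.85) = -10.925%, loss ≈ 7170 × 10.925/100 ≈ 783.
Year 2023: gap = -2.3 × (8.58 - 4.85) = -8.579%, loss ≈ 7170 × 8.579/100 ≈ 615.
Year 2024: gap = -2.3 × (7.71 - 4.85) = -6.578%, loss ≈ 7170 × 6.578/100 ≈ 472.
Total lost output = 320 + 783 + 615 + 472 = 2190 billion.

$2,190 billion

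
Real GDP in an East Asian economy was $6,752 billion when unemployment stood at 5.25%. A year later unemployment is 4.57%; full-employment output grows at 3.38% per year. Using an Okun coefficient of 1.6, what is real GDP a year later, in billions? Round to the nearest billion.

Δu = 4.57 - 5.25 = -0.68 points.
Okun's law (growth form): g_Y = g_Y* - β × Δu = 3.38 - 1.6 × (-0.68) = 3.38 + 1.088 = 4.468%.
Real GDP in the next year = 6752 × (1 + 4.468/100) = 6752 × 1.04468 ≈ 7054 billion.

$7,054 billion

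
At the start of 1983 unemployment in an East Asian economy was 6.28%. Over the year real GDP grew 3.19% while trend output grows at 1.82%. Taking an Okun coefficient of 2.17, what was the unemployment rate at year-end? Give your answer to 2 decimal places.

Growth-rate Okun's law: g_Y = g_Y* - β × Δu, so Δu = (g_Y* - g_Y)/β.
Δu = (1.82 - 3.19)/2.17 = -1.37/2.17 = -0.63 percentage points.
Year-end unemployment = 6.28 - 0.63 = 5.65%.

5.65%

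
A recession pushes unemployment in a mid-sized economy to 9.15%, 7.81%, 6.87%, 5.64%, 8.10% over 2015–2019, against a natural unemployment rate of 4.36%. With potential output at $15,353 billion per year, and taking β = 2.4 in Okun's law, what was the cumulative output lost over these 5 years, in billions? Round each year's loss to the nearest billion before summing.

$5,811 billion

Year 2015: gap = -2.4 × (9.15 - 4.36) = -11.496%, loss ≈ 15353 × 11.496/100 ≈ 1765.
Year 2016: gap = -2.4 × (7.81 - 4.36) = -8.28%, loss ≈ 15353 × 8.28/100 ≈ 1271.
Year 2017: gap = -2.4 × (6.87 - 4.36) = -6.024%, loss ≈ 15353 × 6.024/100 ≈ 925.
Year 2018: gap = -2.4 × (5.64 - 4.36) = -3.072%, loss ≈ 15353 × 3.072/100 ≈ 472.
Year 2019: gap = -2.4 × (8.1 - 4.36) = -8.976%, loss ≈ 15353 × 8.976/100 ≈ 1378.
Total lost output = 1765 + 1271 + 925 + 472 + 1378 = 5811 billion.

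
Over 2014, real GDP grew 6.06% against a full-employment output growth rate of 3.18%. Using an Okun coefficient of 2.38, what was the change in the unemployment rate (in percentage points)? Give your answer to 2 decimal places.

Growth-rate Okun's law: g_Y = g_Y* - β × Δu, so Δu = (g_Y* - g_Y)/β.
Δu = (3.18 - 6.06)/2.38 = -2.88/2.38 = -1.21 percentage points.

-1.21 percentage points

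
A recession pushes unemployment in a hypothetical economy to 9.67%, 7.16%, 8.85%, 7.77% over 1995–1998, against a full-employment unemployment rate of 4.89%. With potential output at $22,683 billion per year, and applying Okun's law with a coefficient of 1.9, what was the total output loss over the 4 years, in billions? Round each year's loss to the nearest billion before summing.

Year 1995: gap = -1.9 × (9.67 - 4.89) = -9.082%, loss ≈ 22683 × 9.082/100 ≈ 2060.
Year 1996: gap = -1.9 × (7.16 - 4.89) = -4.313%, loss ≈ 22683 × 4.313/100 ≈ 978.
Year 1997: gap = -1.9 × (8.85 - 4.89) = -7.524%, loss ≈ 22683 × 7.524/100 ≈ 1707.
Year 1998: gap = -1.9 × (7.77 - 4.89) = -5.472%, loss ≈ 22683 × 5.472/100 ≈ 1241.
Total lost output = 2060 + 978 + 1707 + 1241 = 5986 billion.

$5,986 billion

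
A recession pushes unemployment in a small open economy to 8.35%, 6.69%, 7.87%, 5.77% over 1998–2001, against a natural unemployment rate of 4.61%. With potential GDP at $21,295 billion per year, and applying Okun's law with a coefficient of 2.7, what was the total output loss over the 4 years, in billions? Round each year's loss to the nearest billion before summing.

$5,887 billion

Year 1998: gap = -2.7 × (8.35 - 4.61) = -10.098%, loss ≈ 21295 × 10.098/100 ≈ 2150.
Year 1999: gap = -2.7 × (6.69 - 4.61) = -5.616%, loss ≈ 21295 × 5.616/100 ≈ 1196.
Year 2000: gap = -2.7 × (7.87 - 4.61) = -8.802%, loss ≈ 21295 × 8.802/100 ≈ 1874.
Year 2001: gap = -2.7 × (5.77 - 4.61) = -3.132%, loss ≈ 21295 × 3.132/100 ≈ 667.
Total lost output = 2150 + 1196 + 1874 + 667 = 5887 billion.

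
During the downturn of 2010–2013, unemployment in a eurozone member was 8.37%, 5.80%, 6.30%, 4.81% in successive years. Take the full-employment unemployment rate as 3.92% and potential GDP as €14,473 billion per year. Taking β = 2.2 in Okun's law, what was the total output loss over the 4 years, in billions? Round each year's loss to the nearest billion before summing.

Year 2010: gap = -2.2 × (8.37 - 3.92) = -9.79%, loss ≈ 14473 × 9.79/100 ≈ 1417.
Year 2011: gap = -2.2 × (5.8 - 3.92) = -4.136%, loss ≈ 14473 × 4.136/100 ≈ 599.
Year 2012: gap = -2.2 × (6.3 - 3.92) = -5.236%, loss ≈ 14473 × 5.236/100 ≈ 758.
Year 2013: gap = -2.2 × (4.81 - 3.92) = -1.958%, loss ≈ 14473 × 1.958/100 ≈ 283.
Total lost output = 1417 + 599 + 758 + 283 = 3057 billion.

€3,057 billion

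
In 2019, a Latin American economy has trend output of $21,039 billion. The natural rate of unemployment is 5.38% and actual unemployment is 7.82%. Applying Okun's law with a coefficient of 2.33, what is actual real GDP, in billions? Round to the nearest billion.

$19,843 billion

Unemployment gap = 7.82 - 5.38 = 2.44 points, so the output gap is -2.33 × 2.44 = -5.6852%.
Actual GDP = 21039 × (1 - 5.6852/100) = 21039 × 0.943148 ≈ 19843 billion.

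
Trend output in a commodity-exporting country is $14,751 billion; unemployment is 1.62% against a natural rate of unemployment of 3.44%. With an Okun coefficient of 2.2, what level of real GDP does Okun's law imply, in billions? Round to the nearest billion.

Unemployment gap = 1.62 - 3.44 = -1.82 points, so the output gap is -2.2 × (-1.82) = 4.004%.
Actual GDP = 14751 × (1 + 4.004/100) = 14751 × 1.04004 ≈ 15342 billion.

$15,342 billion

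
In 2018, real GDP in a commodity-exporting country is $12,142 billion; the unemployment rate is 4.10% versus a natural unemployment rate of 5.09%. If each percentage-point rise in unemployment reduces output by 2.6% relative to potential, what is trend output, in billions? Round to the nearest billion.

Unemployment gap = 4.1 - 5.09 = -0.99 points, so output gap = -2.6 × (-0.99) = 2.574%.
Since Y = Y* × (1 + gap/100), Y* = 12142/1.02574 ≈ 11837 billion.

$11,837 billion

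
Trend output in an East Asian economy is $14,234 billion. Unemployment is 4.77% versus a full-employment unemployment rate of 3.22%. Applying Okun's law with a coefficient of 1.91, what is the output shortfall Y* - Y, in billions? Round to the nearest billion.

$421 billion

Output gap = -1.91 × (4.77 - 3.22) = -1.91 × 1.55 = -2.9605%.
Actual GDP ≈ 14234 × 0.970395 ≈ 13813 billion, so the shortfall is 14234 - 13813 = 421 billion.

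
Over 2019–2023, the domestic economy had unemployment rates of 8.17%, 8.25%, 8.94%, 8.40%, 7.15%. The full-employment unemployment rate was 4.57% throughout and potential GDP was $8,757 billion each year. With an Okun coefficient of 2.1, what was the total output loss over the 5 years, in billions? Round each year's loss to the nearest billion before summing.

$3,321 billion

Year 2019: gap = -2.1 × (8.17 - 4.57) = -7.56%, loss ≈ 8757 × 7.56/100 ≈ 662.
Year 2020: gap = -2.1 × (8.25 - 4.57) = -7.728%, loss ≈ 8757 × 7.728/100 ≈ 677.
Year 2021: gap = -2.1 × (8.94 - 4.57) = -9.177%, loss ≈ 8757 × 9.177/100 ≈ 804.
Year 2022: gap = -2.1 × (8.4 - 4.57) = -8.043%, loss ≈ 8757 × 8.043/100 ≈ 704.
Year 2023: gap = -2.1 × (7.15 - 4.57) = -5.418%, loss ≈ 8757 × 5.418/100 ≈ 474.
Total lost output = 662 + 677 + 804 + 704 + 474 = 3321 billion.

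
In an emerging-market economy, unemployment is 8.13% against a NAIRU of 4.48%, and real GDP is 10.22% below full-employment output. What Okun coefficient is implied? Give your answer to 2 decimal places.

β ≈ 2.80

Okun's law: output gap = -β × (u - u*).
-10.22 = -β × (8.13 - 4.48) = -β × 3.65, so β = 10.22/3.65 = 2.80.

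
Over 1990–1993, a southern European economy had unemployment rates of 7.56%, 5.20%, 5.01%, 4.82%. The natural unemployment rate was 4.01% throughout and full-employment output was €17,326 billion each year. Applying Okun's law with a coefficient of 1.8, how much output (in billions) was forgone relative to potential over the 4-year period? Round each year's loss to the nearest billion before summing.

€2,043 billion

Year 1990: gap = -1.8 × (7.56 - 4.01) = -6.39%, loss ≈ 17326 × 6.39/100 ≈ 1107.
Year 1991: gap = -1.8 × (5.2 - 4.01) = -2.142%, loss ≈ 17326 × 2.142/100 ≈ 371.
Year 1992: gap = -1.8 × (5.01 - 4.01) = -1.8%, loss ≈ 17326 × 1.8/100 ≈ 312.
Year 1993: gap = -1.8 × (4.82 - 4.01) = -1.458%, loss ≈ 17326 × 1.458/100 ≈ 253.
Total lost output = 1107 + 371 + 312 + 253 = 2043 billion.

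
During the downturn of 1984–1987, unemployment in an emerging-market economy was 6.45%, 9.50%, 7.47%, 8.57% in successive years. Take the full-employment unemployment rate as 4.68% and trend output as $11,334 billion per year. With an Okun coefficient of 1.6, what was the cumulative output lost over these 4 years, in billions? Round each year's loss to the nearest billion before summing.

Year 1984: gap = -1.6 × (6.45 - 4.68) = -2.832%, loss ≈ 11334 × 2.832/100 ≈ 321.
Year 1985: gap = -1.6 × (9.5 - 4.68) = -7.712%, loss ≈ 11334 × 7.712/100 ≈ 874.
Year 1986: gap = -1.6 × (7.47 - 4.68) = -4.464%, loss ≈ 11334 × 4.464/100 ≈ 506.
Year 1987: gap = -1.6 × (8.57 - 4.68) = -6.224%, loss ≈ 11334 × 6.224/100 ≈ 705.
Total lost output = 321 + 874 + 506 + 705 = 2406 billion.

$2,406 billion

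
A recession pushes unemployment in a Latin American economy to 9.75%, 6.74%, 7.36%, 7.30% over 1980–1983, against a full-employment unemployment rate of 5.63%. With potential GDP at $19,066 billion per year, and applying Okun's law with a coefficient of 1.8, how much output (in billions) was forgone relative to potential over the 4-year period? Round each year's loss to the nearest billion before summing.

Year 1980: gap = -1.8 × (9.75 - 5.63) = -7.416%, loss ≈ 19066 × 7.416/100 ≈ 1414.
Year 1981: gap = -1.8 × (6.74 - 5.63) = -1.998%, loss ≈ 19066 × 1.998/100 ≈ 381.
Year 1982: gap = -1.8 × (7.36 - 5.63) = -3.114%, loss ≈ 19066 × 3.114/100 ≈ 594.
Year 1983: gap = -1.8 × (7.3 - 5.63) = -3.006%, loss ≈ 19066 × 3.006/100 ≈ 573.
Total lost output = 1414 + 381 + 594 + 573 = 2962 billion.

$2,962 billion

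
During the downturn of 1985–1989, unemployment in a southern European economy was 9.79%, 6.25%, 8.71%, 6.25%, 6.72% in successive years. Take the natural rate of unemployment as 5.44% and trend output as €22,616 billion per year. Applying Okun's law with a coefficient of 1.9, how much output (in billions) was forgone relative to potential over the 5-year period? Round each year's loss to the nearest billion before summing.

Year 1985: gap = -1.9 × (9.79 - 5.44) = -8.265%, loss ≈ 22616 × 8.265/100 ≈ 1869.
Year 1986: gap = -1.9 × (6.25 - 5.44) = -1.539%, loss ≈ 22616 × 1.539/100 ≈ 348.
Year 1987: gap = -1.9 × (8.71 - 5.44) = -6.213%, loss ≈ 22616 × 6.213/100 ≈ 1405.
Year 1988: gap = -1.9 × (6.25 - 5.44) = -1.539%, loss ≈ 22616 × 1.539/100 ≈ 348.
Year 1989: gap = -1.9 × (6.72 - 5.44) = -2.432%, loss ≈ 22616 × 2.432/100 ≈ 550.
Total lost output = 1869 + 348 + 1405 + 348 + 550 = 4520 billion.

€4,520 billion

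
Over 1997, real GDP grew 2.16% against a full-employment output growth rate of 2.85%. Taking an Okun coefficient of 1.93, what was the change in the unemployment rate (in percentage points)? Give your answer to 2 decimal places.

Growth-rate Okun's law: g_Y = g_Y* - β × Δu, so Δu = (g_Y* - g_Y)/β.
Δu = (2.85 - 2.16)/1.93 = 0.69/1.93 = 0.36 percentage points.

0.36 percentage points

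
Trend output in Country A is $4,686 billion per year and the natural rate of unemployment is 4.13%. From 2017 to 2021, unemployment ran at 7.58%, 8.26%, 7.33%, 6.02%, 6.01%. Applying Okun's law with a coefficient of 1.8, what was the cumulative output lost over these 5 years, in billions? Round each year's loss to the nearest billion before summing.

$1,227 billion

Year 2017: gap = -1.8 × (7.58 - 4.13) = -6.21%, loss ≈ 4686 × 6.21/100 ≈ 291.
Year 2018: gap = -1.8 × (8.26 - 4.13) = -7.434%, loss ≈ 4686 × 7.434/100 ≈ 348.
Year 2019: gap = -1.8 × (7.33 - 4.13) = -5.76%, loss ≈ 4686 × 5.76/100 ≈ 270.
Year 2020: gap = -1.8 × (6.02 - 4.13) = -3.402%, loss ≈ 4686 × 3.402/100 ≈ 159.
Year 2021: gap = -1.8 × (6.01 - 4.13) = -3.384%, loss ≈ 4686 × 3.384/100 ≈ 159.
Total lost output = 291 + 348 + 270 + 159 + 159 = 1227 billion.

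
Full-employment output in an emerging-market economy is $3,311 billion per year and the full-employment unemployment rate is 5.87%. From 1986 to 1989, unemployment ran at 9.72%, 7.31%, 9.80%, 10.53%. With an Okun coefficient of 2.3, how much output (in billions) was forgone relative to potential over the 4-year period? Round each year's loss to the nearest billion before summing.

Year 1986: gap = -2.3 × (9.72 - 5.87) = -8.855%, loss ≈ 3311 × 8.855/100 ≈ 293.
Year 1987: gap = -2.3 × (7.31 - 5.87) = -3.312%, loss ≈ 3311 × 3.312/100 ≈ 110.
Year 1988: gap = -2.3 × (9.8 - 5.87) = -9.039%, loss ≈ 3311 × 9.039/100 ≈ 299.
Year 1989: gap = -2.3 × (10.53 - 5.87) = -10.718%, loss ≈ 3311 × 10.718/100 ≈ 355.
Total lost output = 293 + 110 + 299 + 355 = 1057 billion.

$1,057 billion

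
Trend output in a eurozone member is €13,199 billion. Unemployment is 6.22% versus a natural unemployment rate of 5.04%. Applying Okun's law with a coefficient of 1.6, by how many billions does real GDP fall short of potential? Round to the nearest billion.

€249 billion

Output gap = -1.6 × (6.22 - 5.04) = -1.6 × 1.18 = -1.888%.
Actual GDP ≈ 13199 × 0.98112 ≈ 12950 billion, so the shortfall is 13199 - 12950 = 249 billion.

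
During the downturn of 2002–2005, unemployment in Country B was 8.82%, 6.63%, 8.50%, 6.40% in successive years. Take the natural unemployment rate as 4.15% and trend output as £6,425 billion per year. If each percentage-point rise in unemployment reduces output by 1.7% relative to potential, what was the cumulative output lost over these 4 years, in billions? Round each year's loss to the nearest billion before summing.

Year 2002: gap = -1.7 × (8.82 - 4.15) = -7.939%, loss ≈ 6425 × 7.939/100 ≈ 510.
Year 2003: gap = -1.7 × (6.63 - 4.15) = -4.216%, loss ≈ 6425 × 4.216/100 ≈ 271.
Year 2004: gap = -1.7 × (8.5 - 4.15) = -7.395%, loss ≈ 6425 × 7.395/100 ≈ 475.
Year 2005: gap = -1.7 × (6.4 - 4.15) = -3.825%, loss ≈ 6425 × 3.825/100 ≈ 246.
Total lost output = 510 + 271 + 475 + 246 = 1502 billion.

£1,502 billion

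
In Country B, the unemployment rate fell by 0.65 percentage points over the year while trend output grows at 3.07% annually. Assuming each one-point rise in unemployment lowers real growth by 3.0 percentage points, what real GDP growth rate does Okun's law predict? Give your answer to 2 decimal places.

Growth-rate Okun's law: g_Y = g_Y* - β × Δu.
g_Y = 3.07 - 3.0 × (-0.65) = 3.07 + 1.95 = 5.02%, i.e. 5.02% to 2 d.p.

5.02%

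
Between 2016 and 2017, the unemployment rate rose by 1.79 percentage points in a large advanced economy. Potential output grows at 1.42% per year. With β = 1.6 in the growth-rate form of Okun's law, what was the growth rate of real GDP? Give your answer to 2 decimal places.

Growth-rate Okun's law: g_Y = g_Y* - β × Δu.
g_Y = 1.42 - 1.6 × (1.79) = 1.42 - 2.864 = -1.444%, i.e. -1.44% to 2 d.p.

-1.44%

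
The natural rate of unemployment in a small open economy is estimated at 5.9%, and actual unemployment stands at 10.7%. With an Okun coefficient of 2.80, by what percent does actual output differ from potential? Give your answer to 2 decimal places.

-13.44%

The unemployment gap is 10.7 - 5.9 = 4.8 percentage points.
Okun's law gives an output gap of -2.8 × 4.8 = -13.44%, i.e. 13.44% below potential.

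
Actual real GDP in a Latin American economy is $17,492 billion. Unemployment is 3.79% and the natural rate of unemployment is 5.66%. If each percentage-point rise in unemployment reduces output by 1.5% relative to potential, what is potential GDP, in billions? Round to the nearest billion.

$17,015 billion

Unemployment gap = 3.79 - 5.66 = -1.87 points, so output gap = -1.5 × (-1.87) = 2.805%.
Since Y = Y* × (1 + gap/100), Y* = 17492/1.02805 ≈ 17015 billion.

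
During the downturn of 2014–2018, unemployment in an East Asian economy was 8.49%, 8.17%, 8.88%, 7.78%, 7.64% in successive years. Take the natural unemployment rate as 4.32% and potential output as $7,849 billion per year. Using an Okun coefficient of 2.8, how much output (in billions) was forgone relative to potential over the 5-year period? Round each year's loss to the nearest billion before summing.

$4,254 billion

Year 2014: gap = -2.8 × (8.49 - 4.32) = -11.676%, loss ≈ 7849 × 11.676/100 ≈ 916.
Year 2015: gap = -2.8 × (8.17 - 4.32) = -10.78%, loss ≈ 7849 × 10.78/100 ≈ 846.
Year 2016: gap = -2.8 × (8.88 - 4.32) = -12.768%, loss ≈ 7849 × 12.768/100 ≈ 1002.
Year 2017: gap = -2.8 × (7.78 - 4.32) = -9.688%, loss ≈ 7849 × 9.688/100 ≈ 760.
Year 2018: gap = -2.8 × (7.64 - 4.32) = -9.296%, loss ≈ 7849 × 9.296/100 ≈ 730.
Total lost output = 916 + 846 + 1002 + 760 + 730 = 4254 billion.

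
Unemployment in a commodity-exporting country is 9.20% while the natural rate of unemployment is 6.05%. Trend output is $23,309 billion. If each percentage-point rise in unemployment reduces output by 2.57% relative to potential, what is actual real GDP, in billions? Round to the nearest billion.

$21,422 billion

Unemployment gap = 9.2 - 6.05 = 3.15 points, so the output gap is -2.57 × 3.15 = -8.0955%.
Actual GDP = 23309 × (1 - 8.0955/100) = 23309 × 0.919045 ≈ 21422 billion.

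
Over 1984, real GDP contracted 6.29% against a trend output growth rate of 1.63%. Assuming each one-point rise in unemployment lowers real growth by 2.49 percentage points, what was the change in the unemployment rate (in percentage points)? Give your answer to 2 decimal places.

Growth-rate Okun's law: g_Y = g_Y* - β × Δu, so Δu = (g_Y* - g_Y)/β.
Δu = (1.63 + 6.29)/2.49 = 7.92/2.49 = 3.18 percentage points.

3.18 percentage points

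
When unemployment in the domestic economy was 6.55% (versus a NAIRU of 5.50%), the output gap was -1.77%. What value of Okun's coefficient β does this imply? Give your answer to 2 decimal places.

Okun's law: output gap = -β × (u - u*).
-1.77 = -β × (6.55 - 5.5) = -β × 1.05, so β = 1.77/1.05 = 1.69.

β ≈ 1.69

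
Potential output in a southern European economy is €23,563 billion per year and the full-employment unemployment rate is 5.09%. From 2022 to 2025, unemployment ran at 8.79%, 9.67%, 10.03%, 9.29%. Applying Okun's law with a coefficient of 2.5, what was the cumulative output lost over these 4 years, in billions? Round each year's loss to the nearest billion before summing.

Year 2022: gap = -2.5 × (8.79 - 5.09) = -9.25%, loss ≈ 23563 × 9.25/100 ≈ 2180.
Year 2023: gap = -2.5 × (9.67 - 5.09) = -11.45%, loss ≈ 23563 × 11.45/100 ≈ 2698.
Year 2024: gap = -2.5 × (10.03 - 5.09) = -12.35%, loss ≈ 23563 × 12.35/100 ≈ 2910.
Year 2025: gap = -2.5 × (9.29 - 5.09) = -10.5%, loss ≈ 23563 × 10.5/100 ≈ 2474.
Total lost output = 2180 + 2698 + 2910 + 2474 = 10262 billion.

€10,262 billion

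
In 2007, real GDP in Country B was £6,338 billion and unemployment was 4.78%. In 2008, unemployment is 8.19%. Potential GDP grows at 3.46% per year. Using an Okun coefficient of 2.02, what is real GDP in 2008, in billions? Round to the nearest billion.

Δu = 8.19 - 4.78 = 3.41 points.
Okun's law (growth form): g_Y = g_Y* - β × Δu = 3.46 - 2.02 × (3.41) = 3.46 - 6.8882 = -3.4282%.
Real GDP in the next year = 6338 × (1 - 3.4282/100) = 6338 × 0.965718 ≈ 6121 billion.

£6,121 billion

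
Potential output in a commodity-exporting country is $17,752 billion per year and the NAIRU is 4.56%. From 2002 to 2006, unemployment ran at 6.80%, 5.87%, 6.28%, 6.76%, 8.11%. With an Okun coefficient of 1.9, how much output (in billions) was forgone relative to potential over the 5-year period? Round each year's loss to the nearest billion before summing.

Year 2002: gap = -1.9 × (6.8 - 4.56) = -4.256%, loss ≈ 17752 × 4.256/100 ≈ 756.
Year 2003: gap = -1.9 × (5.87 - 4.56) = -2.489%, loss ≈ 17752 × 2.489/100 ≈ 442.
Year 2004: gap = -1.9 × (6.28 - 4.56) = -3.268%, loss ≈ 17752 × 3.268/100 ≈ 580.
Year 2005: gap = -1.9 × (6.76 - 4.56) = -4.18%, loss ≈ 17752 × 4.18/100 ≈ 742.
Year 2006: gap = -1.9 × (8.11 - 4.56) = -6.745%, loss ≈ 17752 × 6.745/100 ≈ 1197.
Total lost output = 756 + 442 + 580 + 742 + 1197 = 3717 billion.

$3,717 billion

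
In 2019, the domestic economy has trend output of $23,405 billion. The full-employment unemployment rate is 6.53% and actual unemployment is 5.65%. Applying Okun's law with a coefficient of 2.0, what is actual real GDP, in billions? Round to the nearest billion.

Unemployment gap = 5.65 - 6.53 = -0.88 points, so the output gap is -2 × (-0.88) = 1.76%.
Actual GDP = 23405 × (1 + 1.76/100) = 23405 × 1.0176 ≈ 23817 billion.

$23,817 billion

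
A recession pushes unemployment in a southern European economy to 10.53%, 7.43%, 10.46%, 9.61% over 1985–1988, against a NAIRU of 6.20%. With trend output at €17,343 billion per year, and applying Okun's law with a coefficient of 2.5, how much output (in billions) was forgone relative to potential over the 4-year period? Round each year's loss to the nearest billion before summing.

Year 1985: gap = -2.5 × (10.53 - 6.2) = -10.825%, loss ≈ 17343 × 10.825/100 ≈ 1877.
Year 1986: gap = -2.5 × (7.43 - 6.2) = -3.075%, loss ≈ 17343 × 3.075/100 ≈ 533.
Year 1987: gap = -2.5 × (10.46 - 6.2) = -10.65%, loss ≈ 17343 × 10.65/100 ≈ 1847.
Year 1988: gap = -2.5 × (9.61 - 6.2) = -8.525%, loss ≈ 17343 × 8.525/100 ≈ 1478.
Total lost output = 1877 + 533 + 1847 + 1478 = 5735 billion.

€5,735 billion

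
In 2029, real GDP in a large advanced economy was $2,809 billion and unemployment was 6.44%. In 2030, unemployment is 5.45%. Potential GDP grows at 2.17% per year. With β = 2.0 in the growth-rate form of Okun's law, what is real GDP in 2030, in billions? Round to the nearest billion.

$2,926 billion

Δu = 5.45 - 6.44 = -0.99 points.
Okun's law (growth form): g_Y = g_Y* - β × Δu = 2.17 - 2.0 × (-0.99) = 2.17 + 1.98 = 4.15%.
Real GDP in the next year = 2809 × (1 + 4.15/100) = 2809 × 1.0415 ≈ 2926 billion.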